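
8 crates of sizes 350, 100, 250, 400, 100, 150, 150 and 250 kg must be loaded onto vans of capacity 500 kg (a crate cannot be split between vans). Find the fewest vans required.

Total = 400 + 350 + 250 + 250 + 150 + 150 + 100 + 100 = 1750 kg.
Lower bound: ⌈1750/500⌉ = 4 vans.
A packing using 4 vans:
  van 1: 400 + 100 = 500
  van 2: 350 + 150 = 500
  van 3: 250 + 250 = 500
  van 4: 150 + 100 = 250
This matches the lower bound, so 4 is optimal.

4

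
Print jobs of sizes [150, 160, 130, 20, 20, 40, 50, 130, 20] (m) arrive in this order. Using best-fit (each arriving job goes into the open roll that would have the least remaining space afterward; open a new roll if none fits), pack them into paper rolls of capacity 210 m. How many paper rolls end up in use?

  150 → roll 1 (new)  [load 150/210]
  160 → roll 2 (new)  [load 160/210]
  130 → roll 3 (new)  [load 130/210]
  20 → roll 2  [load 180/210]
  20 → roll 2  [load 200/210]
  40 → roll 1  [load 190/210]
  50 → roll 3  [load 180/210]
  130 → roll 4 (new)  [load 130/210]
  20 → roll 1  [load 210/210]
4 paper rolls opened.

4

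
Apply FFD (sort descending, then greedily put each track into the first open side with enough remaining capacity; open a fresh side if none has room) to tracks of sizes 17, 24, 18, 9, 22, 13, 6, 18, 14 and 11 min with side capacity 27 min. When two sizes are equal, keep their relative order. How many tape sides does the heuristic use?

7

Sorted descending: 24, 22, 18, 18, 17, 14, 13, 11, 9, 6.
  24 → side 1 (new)  [load 24/27]
  22 → side 2 (new)  [load 22/27]
  18 → side 3 (new)  [load 18/27]
  18 → side 4 (new)  [load 18/27]
  17 → side 5 (new)  [load 17/27]
  14 → side 6 (new)  [load 14/27]
  13 → side 6  [load 27/27]
  11 → side 7 (new)  [load 11/27]
  9 → side 3  [load 27/27]
  6 → side 4  [load 24/27]
7 tape sides opened.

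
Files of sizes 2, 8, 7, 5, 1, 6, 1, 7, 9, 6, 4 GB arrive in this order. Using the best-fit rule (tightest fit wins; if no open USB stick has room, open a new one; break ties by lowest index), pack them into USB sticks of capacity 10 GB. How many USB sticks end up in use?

7

  2 → USB stick 1 (new)  [load 2/10]
  8 → USB stick 1  [load 10/10]
  7 → USB stick 2 (new)  [load 7/10]
  5 → USB stick 3 (new)  [load 5/10]
  1 → USB stick 2  [load 8/10]
  6 → USB stick 4 (new)  [load 6/10]
  1 → USB stick 2  [load 9/10]
  7 → USB stick 5 (new)  [load 7/10]
  9 → USB stick 6 (new)  [load 9/10]
  6 → USB stick 7 (new)  [load 6/10]
  4 → USB stick 4  [load 10/10]
7 USB sticks opened.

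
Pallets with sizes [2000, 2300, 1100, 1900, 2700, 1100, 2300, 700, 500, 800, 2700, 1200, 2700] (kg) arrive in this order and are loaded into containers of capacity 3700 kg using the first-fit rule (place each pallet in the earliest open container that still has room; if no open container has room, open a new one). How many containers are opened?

7

  2000 → container 1 (new)  [load 2000/3700]
  2300 → container 2 (new)  [load 2300/3700]
  1100 → container 1  [load 3100/3700]
  1900 → container 3 (new)  [load 1900/3700]
  2700 → container 4 (new)  [load 2700/3700]
  1100 → container 2  [load 3400/3700]
  2300 → container 5 (new)  [load 2300/3700]
  700 → container 3  [load 2600/3700]
  500 → container 1  [load 3600/3700]
  800 → container 3  [load 3400/3700]
  2700 → container 6 (new)  [load 2700/3700]
  1200 → container 5  [load 3500/3700]
  2700 → container 7 (new)  [load 2700/3700]
7 containers opened.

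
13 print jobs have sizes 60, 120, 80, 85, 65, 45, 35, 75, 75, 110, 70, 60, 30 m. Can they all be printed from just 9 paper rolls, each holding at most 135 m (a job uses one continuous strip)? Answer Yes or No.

A valid assignment using 8 paper rolls:
  roll 1: 120 = 120
  roll 2: 110 = 110
  roll 3: 85 + 45 = 130
  roll 4: 80 + 35 = 115
  roll 5: 75 + 60 = 135
  roll 6: 75 + 60 = 135
  roll 7: 70 + 65 = 135
  roll 8: 30 = 30
That uses only 8 ≤ 9, so 9 paper rolls are enough.

Yes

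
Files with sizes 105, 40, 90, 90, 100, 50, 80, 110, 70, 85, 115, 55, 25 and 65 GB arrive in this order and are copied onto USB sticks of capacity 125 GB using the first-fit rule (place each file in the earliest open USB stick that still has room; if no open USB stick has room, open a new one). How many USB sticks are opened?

11

  105 → USB stick 1 (new)  [load 105/125]
  40 → USB stick 2 (new)  [load 40/125]
  90 → USB stick 3 (new)  [load 90/125]
  90 → USB stick 4 (new)  [load 90/125]
  100 → USB stick 5 (new)  [load 100/125]
  50 → USB stick 2  [load 90/125]
  80 → USB stick 6 (new)  [load 80/125]
  110 → USB stick 7 (new)  [load 110/125]
  70 → USB stick 8 (new)  [load 70/125]
  85 → USB stick 9 (new)  [load 85/125]
  115 → USB stick 10 (new)  [load 115/125]
  55 → USB stick 8  [load 125/125]
  25 → USB stick 2  [load 115/125]
  65 → USB stick 11 (new)  [load 65/125]
11 USB sticks opened.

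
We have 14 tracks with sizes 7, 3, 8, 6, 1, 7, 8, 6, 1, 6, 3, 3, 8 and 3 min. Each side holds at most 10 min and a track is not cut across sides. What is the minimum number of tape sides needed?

Total = 8 + 8 + 8 + 7 + 7 + 6 + 6 + 6 + 3 + 3 + 3 + 3 + 1 + 1 = 70 min.
Lower bound: ⌈70/10⌉ = 7 tape sides.
Also, 8 tracks each exceed 5 min, and no two of those can share a side, so at least 8 tape sides are needed.
A packing using 8 tape sides:
  side 1: 8 + 1 + 1 = 10
  side 2: 8 = 8
  side 3: 8 = 8
  side 4: 7 + 3 = 10
  side 5: 7 + 3 = 10
  side 6: 6 + 3 = 9
  side 7: 6 + 3 = 9
  side 8: 6 = 6
This matches the lower bound, so 8 is optimal.

8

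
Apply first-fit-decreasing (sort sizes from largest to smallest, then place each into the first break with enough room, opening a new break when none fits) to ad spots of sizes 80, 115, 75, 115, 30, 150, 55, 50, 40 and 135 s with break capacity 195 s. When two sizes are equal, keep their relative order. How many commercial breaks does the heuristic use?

Sorted descending: 150, 135, 115, 115, 80, 75, 55, 50, 40, 30.
  150 → break 1 (new)  [load 150/195]
  135 → break 2 (new)  [load 135/195]
  115 → break 3 (new)  [load 115/195]
  115 → break 4 (new)  [load 115/195]
  80 → break 3  [load 195/195]
  75 → break 4  [load 190/195]
  55 → break 2  [load 190/195]
  50 → break 5 (new)  [load 50/195]
  40 → break 1  [load 190/195]
  30 → break 5  [load 80/195]
5 commercial breaks opened.

5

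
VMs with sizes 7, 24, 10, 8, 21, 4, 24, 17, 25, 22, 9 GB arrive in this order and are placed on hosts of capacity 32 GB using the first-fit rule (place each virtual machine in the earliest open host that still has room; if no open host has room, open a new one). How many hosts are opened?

  7 → host 1 (new)  [load 7/32]
  24 → host 1  [load 31/32]
  10 → host 2 (new)  [load 10/32]
  8 → host 2  [load 18/32]
  21 → host 3 (new)  [load 21/32]
  4 → host 2  [load 22/32]
  24 → host 4 (new)  [load 24/32]
  17 → host 5 (new)  [load 17/32]
  25 → host 6 (new)  [load 25/32]
  22 → host 7 (new)  [load 22/32]
  9 → host 2  [load 31/32]
7 hosts opened.

7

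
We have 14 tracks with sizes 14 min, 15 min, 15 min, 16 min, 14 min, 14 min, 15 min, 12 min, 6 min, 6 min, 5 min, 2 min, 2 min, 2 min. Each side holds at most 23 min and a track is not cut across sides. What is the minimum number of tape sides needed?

Total = 16 + 15 + 15 + 15 + 14 + 14 + 14 + 12 + 6 + 6 + 5 + 2 + 2 + 2 = 138 min.
Lower bound: ⌈138/23⌉ = 6 tape sides.
Also, 8 tracks each exceed 23/2 min, and no two of those can share a side, so at least 8 tape sides are needed.
A packing using 8 tape sides:
  side 1: 16 + 6 = 22
  side 2: 15 + 6 + 2 = 23
  side 3: 15 + 5 + 2 = 22
  side 4: 15 + 2 = 17
  side 5: 14 = 14
  side 6: 14 = 14
  side 7: 14 = 14
  side 8: 12 = 12
This matches the lower bound, so 8 is optimal.

8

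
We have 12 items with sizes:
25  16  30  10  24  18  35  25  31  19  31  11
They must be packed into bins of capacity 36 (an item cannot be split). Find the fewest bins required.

9

Total = 35 + 31 + 31 + 30 + 25 + 25 + 24 + 19 + 18 + 16 + 11 + 10 = 275.
Lower bound: ⌈275/36⌉ = 8 bins.
A packing using 9 bins:
  bin 1: 35 = 35
  bin 2: 31 = 31
  bin 3: 31 = 31
  bin 4: 30 = 30
  bin 5: 25 + 11 = 36
  bin 6: 25 + 10 = 35
  bin 7: 24 = 24
  bin 8: 19 + 16 = 35
  bin 9: 18 = 18
No arrangement into 8 bins stays within capacity, so 9 is optimal.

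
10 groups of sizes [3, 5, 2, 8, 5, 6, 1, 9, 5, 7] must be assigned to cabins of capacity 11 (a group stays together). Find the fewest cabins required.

5

Total = 9 + 8 + 7 + 6 + 5 + 5 + 5 + 3 + 2 + 1 = 51.
Lower bound: ⌈51/11⌉ = 5 cabins.
A packing using 5 cabins:
  cabin 1: 9 + 2 = 11
  cabin 2: 8 + 3 = 11
  cabin 3: 7 + 1 = 8
  cabin 4: 6 + 5 = 11
  cabin 5: 5 + 5 = 10
This matches the lower bound, so 5 is optimal.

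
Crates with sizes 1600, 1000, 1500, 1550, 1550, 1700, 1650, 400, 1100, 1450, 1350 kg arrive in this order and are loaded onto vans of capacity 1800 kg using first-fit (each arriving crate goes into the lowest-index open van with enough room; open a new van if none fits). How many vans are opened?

  1600 → van 1 (new)  [load 1600/1800]
  1000 → van 2 (new)  [load 1000/1800]
  1500 → van 3 (new)  [load 1500/1800]
  1550 → van 4 (new)  [load 1550/1800]
  1550 → van 5 (new)  [load 1550/1800]
  1700 → van 6 (new)  [load 1700/1800]
  1650 → van 7 (new)  [load 1650/1800]
  400 → van 2  [load 1400/1800]
  1100 → van 8 (new)  [load 1100/1800]
  1450 → van 9 (new)  [load 1450/1800]
  1350 → van 10 (new)  [load 1350/1800]
10 vans opened.

10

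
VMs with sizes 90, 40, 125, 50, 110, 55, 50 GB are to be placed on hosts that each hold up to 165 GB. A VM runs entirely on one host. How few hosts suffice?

Total = 125 + 110 + 90 + 55 + 50 + 50 + 40 = 520 GB.
Lower bound: ⌈520/165⌉ = 4 hosts.
A packing using 4 hosts:
  host 1: 125 + 40 = 165
  host 2: 110 + 55 = 165
  host 3: 90 + 50 = 140
  host 4: 50 = 50
This matches the lower bound, so 4 is optimal.

4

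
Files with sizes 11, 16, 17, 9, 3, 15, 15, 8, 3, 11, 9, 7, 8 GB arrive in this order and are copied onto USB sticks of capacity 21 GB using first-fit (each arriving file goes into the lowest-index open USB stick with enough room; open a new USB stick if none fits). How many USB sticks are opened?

8

  11 → USB stick 1 (new)  [load 11/21]
  16 → USB stick 2 (new)  [load 16/21]
  17 → USB stick 3 (new)  [load 17/21]
  9 → USB stick 1  [load 20/21]
  3 → USB stick 2  [load 19/21]
  15 → USB stick 4 (new)  [load 15/21]
  15 → USB stick 5 (new)  [load 15/21]
  8 → USB stick 6 (new)  [load 8/21]
  3 → USB stick 3  [load 20/21]
  11 → USB stick 6  [load 19/21]
  9 → USB stick 7 (new)  [load 9/21]
  7 → USB stick 7  [load 16/21]
  8 → USB stick 8 (new)  [load 8/21]
8 USB sticks opened.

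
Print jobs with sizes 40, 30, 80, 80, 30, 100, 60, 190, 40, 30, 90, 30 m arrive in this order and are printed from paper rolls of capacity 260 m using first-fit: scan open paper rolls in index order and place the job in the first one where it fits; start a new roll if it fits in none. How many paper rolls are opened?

4

  40 → roll 1 (new)  [load 40/260]
  30 → roll 1  [load 70/260]
  80 → roll 1  [load 150/260]
  80 → roll 1  [load 230/260]
  30 → roll 1  [load 260/260]
  100 → roll 2 (new)  [load 100/260]
  60 → roll 2  [load 160/260]
  190 → roll 3 (new)  [load 190/260]
  40 → roll 2  [load 200/260]
  30 → roll 2  [load 230/260]
  90 → roll 4 (new)  [load 90/260]
  30 → roll 2  [load 260/260]
4 paper rolls opened.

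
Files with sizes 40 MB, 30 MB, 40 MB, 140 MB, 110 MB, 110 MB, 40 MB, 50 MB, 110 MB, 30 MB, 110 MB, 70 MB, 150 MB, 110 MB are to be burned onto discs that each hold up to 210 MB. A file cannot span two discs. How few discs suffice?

Total = 150 + 140 + 110 + 110 + 110 + 110 + 110 + 70 + 50 + 40 + 40 + 40 + 30 + 30 = 1140 MB.
Lower bound: ⌈1140/210⌉ = 6 discs.
Also, 7 files each exceed 105 MB, and no two of those can share a disc, so at least 7 discs are needed.
A packing using 7 discs:
  disc 1: 150 + 50 = 200
  disc 2: 140 + 70 = 210
  disc 3: 110 + 40 + 40 = 190
  disc 4: 110 + 40 + 30 + 30 = 210
  disc 5: 110 = 110
  disc 6: 110 = 110
  disc 7: 110 = 110
This matches the lower bound, so 7 is optimal.

7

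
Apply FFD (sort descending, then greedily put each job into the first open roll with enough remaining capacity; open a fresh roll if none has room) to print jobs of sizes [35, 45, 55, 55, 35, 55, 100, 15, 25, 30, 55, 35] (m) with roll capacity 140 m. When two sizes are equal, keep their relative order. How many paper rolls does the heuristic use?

4

Sorted descending: 100, 55, 55, 55, 55, 45, 35, 35, 35, 30, 25, 15.
  100 → roll 1 (new)  [load 100/140]
  55 → roll 2 (new)  [load 55/140]
  55 → roll 2  [load 110/140]
  55 → roll 3 (new)  [load 55/140]
  55 → roll 3  [load 110/140]
  45 → roll 4 (new)  [load 45/140]
  35 → roll 1  [load 135/140]
  35 → roll 4  [load 80/140]
  35 → roll 4  [load 115/140]
  30 → roll 2  [load 140/140]
  25 → roll 3  [load 135/140]
  15 → roll 4  [load 130/140]
4 paper rolls opened.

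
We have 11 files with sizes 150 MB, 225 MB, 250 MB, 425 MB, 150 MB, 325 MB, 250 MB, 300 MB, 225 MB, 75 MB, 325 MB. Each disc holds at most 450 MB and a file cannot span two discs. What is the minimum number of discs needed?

Total = 425 + 325 + 325 + 300 + 250 + 250 + 225 + 225 + 150 + 150 + 75 = 2700 MB.
Lower bound: ⌈2700/450⌉ = 6 discs.
A packing using 7 discs:
  disc 1: 425 = 425
  disc 2: 325 + 75 = 400
  disc 3: 325 = 325
  disc 4: 300 + 150 = 450
  disc 5: 250 + 150 = 400
  disc 6: 250 = 250
  disc 7: 225 + 225 = 450
No arrangement into 6 discs stays within capacity, so 7 is optimal.

7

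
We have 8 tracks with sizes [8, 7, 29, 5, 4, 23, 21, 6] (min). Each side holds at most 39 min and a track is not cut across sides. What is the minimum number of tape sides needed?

3

Total = 29 + 23 + 21 + 8 + 7 + 6 + 5 + 4 = 103 min.
Lower bound: ⌈103/39⌉ = 3 tape sides.
A packing using 3 tape sides:
  side 1: 29 + 8 = 37
  side 2: 23 + 7 + 6 = 36
  side 3: 21 + 5 + 4 = 30
This matches the lower bound, so 3 is optimal.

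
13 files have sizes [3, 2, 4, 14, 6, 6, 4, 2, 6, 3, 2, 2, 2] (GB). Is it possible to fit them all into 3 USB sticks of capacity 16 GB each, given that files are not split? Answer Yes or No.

Total = 56 GB; ⌈56/16⌉ = 4.
At least 4 USB sticks are required, but only 3 are allowed.

No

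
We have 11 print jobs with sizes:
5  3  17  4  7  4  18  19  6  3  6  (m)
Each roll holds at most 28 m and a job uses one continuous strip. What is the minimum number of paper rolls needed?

4

Total = 19 + 18 + 17 + 7 + 6 + 6 + 5 + 4 + 4 + 3 + 3 = 92 m.
Lower bound: ⌈92/28⌉ = 4 paper rolls.
A packing using 4 paper rolls:
  roll 1: 19 + 7 = 26
  roll 2: 18 + 6 + 4 = 28
  roll 3: 17 + 6 + 5 = 28
  roll 4: 4 + 3 + 3 = 10
This matches the lower bound, so 4 is optimal.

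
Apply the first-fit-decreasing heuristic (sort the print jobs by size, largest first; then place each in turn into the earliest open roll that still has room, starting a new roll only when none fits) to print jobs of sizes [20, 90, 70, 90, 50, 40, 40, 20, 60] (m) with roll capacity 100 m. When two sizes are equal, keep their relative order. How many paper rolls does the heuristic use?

Sorted descending: 90, 90, 70, 60, 50, 40, 40, 20, 20.
  90 → roll 1 (new)  [load 90/100]
  90 → roll 2 (new)  [load 90/100]
  70 → roll 3 (new)  [load 70/100]
  60 → roll 4 (new)  [load 60/100]
  50 → roll 5 (new)  [load 50/100]
  40 → roll 4  [load 100/100]
  40 → roll 5  [load 90/100]
  20 → roll 3  [load 90/100]
  20 → roll 6 (new)  [load 20/100]
6 paper rolls opened.

6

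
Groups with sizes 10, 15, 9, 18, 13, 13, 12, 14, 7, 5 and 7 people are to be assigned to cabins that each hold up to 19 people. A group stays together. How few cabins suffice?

Total = 18 + 15 + 14 + 13 + 13 + 12 + 10 + 9 + 7 + 7 + 5 = 123 people.
Lower bound: ⌈123/19⌉ = 7 cabins.
A packing using 8 cabins:
  cabin 1: 18 = 18
  cabin 2: 15 = 15
  cabin 3: 14 + 5 = 19
  cabin 4: 13 = 13
  cabin 5: 13 = 13
  cabin 6: 12 + 7 = 19
  cabin 7: 10 + 9 = 19
  cabin 8: 7 = 7
No arrangement into 7 cabins stays within capacity, so 8 is optimal.

8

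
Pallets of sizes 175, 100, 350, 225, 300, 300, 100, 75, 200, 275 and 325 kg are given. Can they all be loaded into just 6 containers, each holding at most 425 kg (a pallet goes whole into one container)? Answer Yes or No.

No

Total = 2425 kg; ⌈2425/425⌉ = 6.
The bound of 6 does not rule out 6, but exhaustive search shows no assignment into 6 containers of capacity 425 kg exists — the minimum is 7.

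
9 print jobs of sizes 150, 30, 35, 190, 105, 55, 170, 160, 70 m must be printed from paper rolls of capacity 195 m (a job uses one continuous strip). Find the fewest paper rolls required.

6

Total = 190 + 170 + 160 + 150 + 105 + 70 + 55 + 35 + 30 = 965 m.
Lower bound: ⌈965/195⌉ = 5 paper rolls.
A packing using 6 paper rolls:
  roll 1: 190 = 190
  roll 2: 170 = 170
  roll 3: 160 + 35 = 195
  roll 4: 150 + 30 = 180
  roll 5: 105 + 70 = 175
  roll 6: 55 = 55
No arrangement into 5 paper rolls stays within capacity, so 6 is optimal.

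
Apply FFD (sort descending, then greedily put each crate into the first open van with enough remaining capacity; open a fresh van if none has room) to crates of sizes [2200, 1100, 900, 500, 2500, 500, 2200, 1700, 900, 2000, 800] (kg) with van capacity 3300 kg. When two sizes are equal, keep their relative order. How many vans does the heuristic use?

Sorted descending: 2500, 2200, 2200, 2000, 1700, 1100, 900, 900, 800, 500, 500.
  2500 → van 1 (new)  [load 2500/3300]
  2200 → van 2 (new)  [load 2200/3300]
  2200 → van 3 (new)  [load 2200/3300]
  2000 → van 4 (new)  [load 2000/3300]
  1700 → van 5 (new)  [load 1700/3300]
  1100 → van 2  [load 3300/3300]
  900 → van 3  [load 3100/3300]
  900 → van 4  [load 2900/3300]
  800 → van 1  [load 3300/3300]
  500 → van 5  [load 2200/3300]
  500 → van 5  [load 2700/3300]
5 vans opened.

5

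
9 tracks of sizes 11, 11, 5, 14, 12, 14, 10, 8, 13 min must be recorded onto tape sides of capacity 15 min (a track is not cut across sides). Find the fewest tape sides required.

Total = 14 + 14 + 13 + 12 + 11 + 11 + 10 + 8 + 5 = 98 min.
Lower bound: ⌈98/15⌉ = 7 tape sides.
Also, 8 tracks each exceed 15/2 min, and no two of those can share a side, so at least 8 tape sides are needed.
A packing using 8 tape sides:
  side 1: 14 = 14
  side 2: 14 = 14
  side 3: 13 = 13
  side 4: 12 = 12
  side 5: 11 = 11
  side 6: 11 = 11
  side 7: 10 + 5 = 15
  side 8: 8 = 8
This matches the lower bound, so 8 is optimal.

8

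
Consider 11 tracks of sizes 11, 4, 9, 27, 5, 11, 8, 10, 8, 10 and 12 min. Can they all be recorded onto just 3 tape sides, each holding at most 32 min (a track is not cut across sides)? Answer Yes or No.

No

Total = 115 min; ⌈115/32⌉ = 4.
At least 4 tape sides are required, but only 3 are allowed.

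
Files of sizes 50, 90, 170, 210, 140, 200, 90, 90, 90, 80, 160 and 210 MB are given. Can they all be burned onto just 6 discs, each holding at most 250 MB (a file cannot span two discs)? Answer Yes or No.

No

Total = 1580 MB; ⌈1580/250⌉ = 7.
At least 7 discs are required, but only 6 are allowed.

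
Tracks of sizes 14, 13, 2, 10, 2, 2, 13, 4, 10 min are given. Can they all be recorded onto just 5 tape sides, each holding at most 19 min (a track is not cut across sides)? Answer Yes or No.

Yes

A valid assignment using 5 tape sides:
  side 1: 14 + 4 = 18
  side 2: 13 + 2 + 2 + 2 = 19
  side 3: 13 = 13
  side 4: 10 = 10
  side 5: 10 = 10
Every load is within 19 min, so 5 tape sides suffice.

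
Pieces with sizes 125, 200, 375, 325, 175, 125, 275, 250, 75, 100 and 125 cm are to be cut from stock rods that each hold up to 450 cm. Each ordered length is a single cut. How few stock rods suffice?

5

Total = 375 + 325 + 275 + 250 + 200 + 175 + 125 + 125 + 125 + 100 + 75 = 2150 cm.
Lower bound: ⌈2150/450⌉ = 5 stock rods.
A packing using 5 stock rods:
  stock rod 1: 375 + 75 = 450
  stock rod 2: 325 + 125 = 450
  stock rod 3: 275 + 175 = 450
  stock rod 4: 250 + 200 = 450
  stock rod 5: 125 + 125 + 100 = 350
This matches the lower bound, so 5 is optimal.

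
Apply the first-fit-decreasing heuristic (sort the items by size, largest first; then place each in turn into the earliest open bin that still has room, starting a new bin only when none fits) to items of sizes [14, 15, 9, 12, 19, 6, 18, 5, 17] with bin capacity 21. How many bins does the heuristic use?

6

Sorted descending: 19, 18, 17, 15, 14, 12, 9, 6, 5.
  19 → bin 1 (new)  [load 19/21]
  18 → bin 2 (new)  [load 18/21]
  17 → bin 3 (new)  [load 17/21]
  15 → bin 4 (new)  [load 15/21]
  14 → bin 5 (new)  [load 14/21]
  12 → bin 6 (new)  [load 12/21]
  9 → bin 6  [load 21/21]
  6 → bin 4  [load 21/21]
  5 → bin 5  [load 19/21]
6 bins opened.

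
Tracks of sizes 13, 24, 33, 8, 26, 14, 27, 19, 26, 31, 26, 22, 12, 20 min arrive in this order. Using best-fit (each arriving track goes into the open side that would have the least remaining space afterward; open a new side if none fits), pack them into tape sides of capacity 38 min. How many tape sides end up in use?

  13 → side 1 (new)  [load 13/38]
  24 → side 1  [load 37/38]
  33 → side 2 (new)  [load 33/38]
  8 → side 3 (new)  [load 8/38]
  26 → side 3  [load 34/38]
  14 → side 4 (new)  [load 14/38]
  27 → side 5 (new)  [load 27/38]
  19 → side 4  [load 33/38]
  26 → side 6 (new)  [load 26/38]
  31 → side 7 (new)  [load 31/38]
  26 → side 8 (new)  [load 26/38]
  22 → side 9 (new)  [load 22/38]
  12 → side 6  [load 38/38]
  20 → side 10 (new)  [load 20/38]
10 tape sides opened.

10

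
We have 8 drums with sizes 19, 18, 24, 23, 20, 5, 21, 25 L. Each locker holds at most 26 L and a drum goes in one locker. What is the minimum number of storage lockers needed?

7

Total = 25 + 24 + 23 + 21 + 20 + 19 + 18 + 5 = 155 L.
Lower bound: ⌈155/26⌉ = 6 storage lockers.
Also, 7 drums each exceed 13 L, and no two of those can share a locker, so at least 7 storage lockers are needed.
A packing using 7 storage lockers:
  locker 1: 25 = 25
  locker 2: 24 = 24
  locker 3: 23 = 23
  locker 4: 21 + 5 = 26
  locker 5: 20 = 20
  locker 6: 19 = 19
  locker 7: 18 = 18
This matches the lower bound, so 7 is optimal.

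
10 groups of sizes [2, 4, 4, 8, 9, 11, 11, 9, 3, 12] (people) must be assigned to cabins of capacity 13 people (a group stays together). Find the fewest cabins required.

Total = 12 + 11 + 11 + 9 + 9 + 8 + 4 + 4 + 3 + 2 = 73 people.
Lower bound: ⌈73/13⌉ = 6 cabins.
A packing using 6 cabins:
  cabin 1: 12 = 12
  cabin 2: 11 + 2 = 13
  cabin 3: 11 = 11
  cabin 4: 9 + 4 = 13
  cabin 5: 9 + 4 = 13
  cabin 6: 8 + 3 = 11
This matches the lower bound, so 6 is optimal.

6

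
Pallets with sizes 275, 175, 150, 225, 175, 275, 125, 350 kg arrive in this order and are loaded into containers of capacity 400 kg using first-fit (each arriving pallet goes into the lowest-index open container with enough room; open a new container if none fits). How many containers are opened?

  275 → container 1 (new)  [load 275/400]
  175 → container 2 (new)  [load 175/400]
  150 → container 2  [load 325/400]
  225 → container 3 (new)  [load 225/400]
  175 → container 3  [load 400/400]
  275 → container 4 (new)  [load 275/400]
  125 → container 1  [load 400/400]
  350 → container 5 (new)  [load 350/400]
5 containers opened.

5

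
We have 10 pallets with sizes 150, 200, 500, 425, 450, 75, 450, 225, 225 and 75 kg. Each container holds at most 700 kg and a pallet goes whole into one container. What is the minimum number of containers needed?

5

Total = 500 + 450 + 450 + 425 + 225 + 225 + 200 + 150 + 75 + 75 = 2775 kg.
Lower bound: ⌈2775/700⌉ = 4 containers.
A packing using 5 containers:
  container 1: 500 + 200 = 700
  container 2: 450 + 225 = 675
  container 3: 450 + 225 = 675
  container 4: 425 + 150 + 75 = 650
  container 5: 75 = 75
No arrangement into 4 containers stays within capacity, so 5 is optimal.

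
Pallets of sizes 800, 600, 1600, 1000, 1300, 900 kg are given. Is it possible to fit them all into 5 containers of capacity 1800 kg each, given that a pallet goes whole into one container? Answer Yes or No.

A valid assignment using 4 containers:
  container 1: 1600 = 1600
  container 2: 1300 = 1300
  container 3: 1000 + 800 = 1800
  container 4: 900 + 600 = 1500
That uses only 4 ≤ 5, so 5 containers are enough.

Yes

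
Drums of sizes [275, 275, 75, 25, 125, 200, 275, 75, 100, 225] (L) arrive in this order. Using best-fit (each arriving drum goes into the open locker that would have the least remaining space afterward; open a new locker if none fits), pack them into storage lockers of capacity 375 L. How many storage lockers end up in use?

  275 → locker 1 (new)  [load 275/375]
  275 → locker 2 (new)  [load 275/375]
  75 → locker 1  [load 350/375]
  25 → locker 1  [load 375/375]
  125 → locker 3 (new)  [load 125/375]
  200 → locker 3  [load 325/375]
  275 → locker 4 (new)  [load 275/375]
  75 → locker 2  [load 350/375]
  100 → locker 4  [load 375/375]
  225 → locker 5 (new)  [load 225/375]
5 storage lockers opened.

5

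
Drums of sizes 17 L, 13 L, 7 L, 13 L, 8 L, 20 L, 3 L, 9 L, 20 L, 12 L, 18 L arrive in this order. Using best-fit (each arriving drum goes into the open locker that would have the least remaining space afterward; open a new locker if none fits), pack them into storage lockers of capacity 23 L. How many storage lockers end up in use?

  17 → locker 1 (new)  [load 17/23]
  13 → locker 2 (new)  [load 13/23]
  7 → locker 2  [load 20/23]
  13 → locker 3 (new)  [load 13/23]
  8 → locker 3  [load 21/23]
  20 → locker 4 (new)  [load 20/23]
  3 → locker 2  [load 23/23]
  9 → locker 5 (new)  [load 9/23]
  20 → locker 6 (new)  [load 20/23]
  12 → locker 5  [load 21/23]
  18 → locker 7 (new)  [load 18/23]
7 storage lockers opened.

7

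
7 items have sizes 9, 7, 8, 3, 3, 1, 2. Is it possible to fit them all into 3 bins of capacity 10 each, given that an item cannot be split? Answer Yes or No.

Total = 33; ⌈33/10⌉ = 4.
At least 4 bins are required, but only 3 are allowed.

No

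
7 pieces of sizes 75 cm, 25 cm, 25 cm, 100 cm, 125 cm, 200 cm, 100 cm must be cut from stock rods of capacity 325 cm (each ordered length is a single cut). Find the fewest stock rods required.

Total = 200 + 125 + 100 + 100 + 75 + 25 + 25 = 650 cm.
Lower bound: ⌈650/325⌉ = 2 stock rods.
A packing using 2 stock rods:
  stock rod 1: 200 + 125 = 325
  stock rod 2: 100 + 100 + 75 + 25 + 25 = 325
This matches the lower bound, so 2 is optimal.

2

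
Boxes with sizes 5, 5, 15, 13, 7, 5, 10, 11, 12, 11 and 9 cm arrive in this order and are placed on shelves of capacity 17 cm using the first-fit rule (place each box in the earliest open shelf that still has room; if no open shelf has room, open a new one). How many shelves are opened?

  5 → shelf 1 (new)  [load 5/17]
  5 → shelf 1  [load 10/17]
  15 → shelf 2 (new)  [load 15/17]
  13 → shelf 3 (new)  [load 13/17]
  7 → shelf 1  [load 17/17]
  5 → shelf 4 (new)  [load 5/17]
  10 → shelf 4  [load 15/17]
  11 → shelf 5 (new)  [load 11/17]
  12 → shelf 6 (new)  [load 12/17]
  11 → shelf 7 (new)  [load 11/17]
  9 → shelf 8 (new)  [load 9/17]
8 shelves opened.

8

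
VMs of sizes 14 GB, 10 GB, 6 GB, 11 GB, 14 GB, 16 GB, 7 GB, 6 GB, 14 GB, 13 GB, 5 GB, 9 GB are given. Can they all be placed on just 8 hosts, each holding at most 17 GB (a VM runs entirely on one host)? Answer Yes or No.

No

Total = 125 GB; ⌈125/17⌉ = 8.
The bound of 8 does not rule out 8, but exhaustive search shows no assignment into 8 hosts of capacity 17 GB exists — the minimum is 9.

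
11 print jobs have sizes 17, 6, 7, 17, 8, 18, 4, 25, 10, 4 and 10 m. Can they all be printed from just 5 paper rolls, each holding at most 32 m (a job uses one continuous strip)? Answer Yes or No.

A valid assignment using 4 paper rolls:
  roll 1: 25 + 7 = 32
  roll 2: 18 + 10 + 4 = 32
  roll 3: 17 + 10 + 4 = 31
  roll 4: 17 + 8 + 6 = 31
That uses only 4 ≤ 5, so 5 paper rolls are enough.

Yes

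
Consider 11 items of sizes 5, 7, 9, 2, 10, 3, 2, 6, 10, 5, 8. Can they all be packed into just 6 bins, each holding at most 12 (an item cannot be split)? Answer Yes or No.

Yes

A valid assignment using 6 bins:
  bin 1: 10 + 2 = 12
  bin 2: 10 + 2 = 12
  bin 3: 9 + 3 = 12
  bin 4: 8 = 8
  bin 5: 7 + 5 = 12
  bin 6: 6 + 5 = 11
Every load is within 12, so 6 bins suffice.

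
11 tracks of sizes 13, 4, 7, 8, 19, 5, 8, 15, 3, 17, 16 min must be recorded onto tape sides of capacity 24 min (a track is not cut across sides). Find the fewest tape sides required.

Total = 19 + 17 + 16 + 15 + 13 + 8 + 8 + 7 + 5 + 4 + 3 = 115 min.
Lower bound: ⌈115/24⌉ = 5 tape sides.
A packing using 5 tape sides:
  side 1: 19 + 5 = 24
  side 2: 17 + 7 = 24
  side 3: 16 + 8 = 24
  side 4: 15 + 8 = 23
  side 5: 13 + 4 + 3 = 20
This matches the lower bound, so 5 is optimal.

5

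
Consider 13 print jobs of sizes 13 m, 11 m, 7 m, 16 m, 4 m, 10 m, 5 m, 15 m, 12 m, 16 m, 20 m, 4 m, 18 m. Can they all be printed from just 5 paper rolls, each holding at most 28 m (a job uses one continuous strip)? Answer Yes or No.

Total = 151 m; ⌈151/28⌉ = 6.
At least 6 paper rolls are required, but only 5 are allowed.

No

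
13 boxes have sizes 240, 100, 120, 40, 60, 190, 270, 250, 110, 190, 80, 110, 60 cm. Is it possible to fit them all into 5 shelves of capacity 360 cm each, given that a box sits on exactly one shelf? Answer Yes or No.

No

Total = 1820 cm; ⌈1820/360⌉ = 6.
At least 6 shelves are required, but only 5 are allowed.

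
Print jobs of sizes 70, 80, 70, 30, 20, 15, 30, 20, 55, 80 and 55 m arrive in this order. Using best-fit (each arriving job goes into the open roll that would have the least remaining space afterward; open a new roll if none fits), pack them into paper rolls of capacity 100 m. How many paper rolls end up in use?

7

  70 → roll 1 (new)  [load 70/100]
  80 → roll 2 (new)  [load 80/100]
  70 → roll 3 (new)  [load 70/100]
  30 → roll 1  [load 100/100]
  20 → roll 2  [load 100/100]
  15 → roll 3  [load 85/100]
  30 → roll 4 (new)  [load 30/100]
  20 → roll 4  [load 50/100]
  55 → roll 5 (new)  [load 55/100]
  80 → roll 6 (new)  [load 80/100]
  55 → roll 7 (new)  [load 55/100]
7 paper rolls opened.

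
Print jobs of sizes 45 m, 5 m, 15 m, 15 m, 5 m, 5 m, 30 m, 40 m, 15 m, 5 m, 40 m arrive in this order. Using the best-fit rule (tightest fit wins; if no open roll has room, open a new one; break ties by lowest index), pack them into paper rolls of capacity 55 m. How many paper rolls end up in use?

  45 → roll 1 (new)  [load 45/55]
  5 → roll 1  [load 50/55]
  15 → roll 2 (new)  [load 15/55]
  15 → roll 2  [load 30/55]
  5 → roll 1  [load 55/55]
  5 → roll 2  [load 35/55]
  30 → roll 3 (new)  [load 30/55]
  40 → roll 4 (new)  [load 40/55]
  15 → roll 4  [load 55/55]
  5 → roll 2  [load 40/55]
  40 → roll 5 (new)  [load 40/55]
5 paper rolls opened.

5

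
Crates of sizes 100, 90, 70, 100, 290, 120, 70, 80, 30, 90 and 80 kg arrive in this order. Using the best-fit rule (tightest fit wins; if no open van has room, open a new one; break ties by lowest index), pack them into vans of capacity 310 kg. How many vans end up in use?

4

  100 → van 1 (new)  [load 100/310]
  90 → van 1  [load 190/310]
  70 → van 1  [load 260/310]
  100 → van 2 (new)  [load 100/310]
  290 → van 3 (new)  [load 290/310]
  120 → van 2  [load 220/310]
  70 → van 2  [load 290/310]
  80 → van 4 (new)  [load 80/310]
  30 → van 1  [load 290/310]
  90 → van 4  [load 170/310]
  80 → van 4  [load 250/310]
4 vans opened.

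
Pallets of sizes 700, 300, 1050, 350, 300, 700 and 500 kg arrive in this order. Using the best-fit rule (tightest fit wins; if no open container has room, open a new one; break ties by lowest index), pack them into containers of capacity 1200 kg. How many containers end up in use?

  700 → container 1 (new)  [load 700/1200]
  300 → container 1  [load 1000/1200]
  1050 → container 2 (new)  [load 1050/1200]
  350 → container 3 (new)  [load 350/1200]
  300 → container 3  [load 650/1200]
  700 → container 4 (new)  [load 700/1200]
  500 → container 4  [load 1200/1200]
4 containers opened.

4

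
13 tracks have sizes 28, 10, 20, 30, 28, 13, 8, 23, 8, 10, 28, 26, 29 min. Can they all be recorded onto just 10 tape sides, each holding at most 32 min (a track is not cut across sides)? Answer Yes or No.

A valid assignment using 9 tape sides:
  side 1: 30 = 30
  side 2: 29 = 29
  side 3: 28 = 28
  side 4: 28 = 28
  side 5: 28 = 28
  side 6: 26 = 26
  side 7: 23 + 8 = 31
  side 8: 20 + 10 = 30
  side 9: 13 + 10 + 8 = 31
That uses only 9 ≤ 10, so 10 tape sides are enough.

Yes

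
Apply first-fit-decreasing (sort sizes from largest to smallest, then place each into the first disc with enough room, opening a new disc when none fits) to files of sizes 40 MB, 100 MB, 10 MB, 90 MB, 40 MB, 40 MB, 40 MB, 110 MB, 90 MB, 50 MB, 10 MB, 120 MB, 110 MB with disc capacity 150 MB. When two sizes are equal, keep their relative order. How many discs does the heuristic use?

Sorted descending: 120, 110, 110, 100, 90, 90, 50, 40, 40, 40, 40, 10, 10.
  120 → disc 1 (new)  [load 120/150]
  110 → disc 2 (new)  [load 110/150]
  110 → disc 3 (new)  [load 110/150]
  100 → disc 4 (new)  [load 100/150]
  90 → disc 5 (new)  [load 90/150]
  90 → disc 6 (new)  [load 90/150]
  50 → disc 4  [load 150/150]
  40 → disc 2  [load 150/150]
  40 → disc 3  [load 150/150]
  40 → disc 5  [load 130/150]
  40 → disc 6  [load 130/150]
  10 → disc 1  [load 130/150]
  10 → disc 1  [load 140/150]
6 discs opened.

6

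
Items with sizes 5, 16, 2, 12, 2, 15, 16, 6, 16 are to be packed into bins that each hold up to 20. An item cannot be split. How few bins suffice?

Total = 16 + 16 + 16 + 15 + 12 + 6 + 5 + 2 + 2 = 90.
Lower bound: ⌈90/20⌉ = 5 bins.
A packing using 5 bins:
  bin 1: 16 + 2 + 2 = 20
  bin 2: 16 = 16
  bin 3: 16 = 16
  bin 4: 15 + 5 = 20
  bin 5: 12 + 6 = 18
This matches the lower bound, so 5 is optimal.

5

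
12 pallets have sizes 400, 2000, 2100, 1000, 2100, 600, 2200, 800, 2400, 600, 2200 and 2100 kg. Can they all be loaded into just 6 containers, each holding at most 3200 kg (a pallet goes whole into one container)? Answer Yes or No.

No

Total = 18500 kg; ⌈18500/3200⌉ = 6.
7 pallets each exceed half the capacity and cannot share a container, forcing at least 7 containers.
At least 7 containers are required, but only 6 are allowed.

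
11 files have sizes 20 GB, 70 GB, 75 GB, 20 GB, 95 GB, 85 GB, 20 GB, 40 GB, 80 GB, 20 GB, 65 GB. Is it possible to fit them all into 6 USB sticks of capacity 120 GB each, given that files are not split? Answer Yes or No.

Yes

A valid assignment using 6 USB sticks:
  USB stick 1: 95 + 20 = 115
  USB stick 2: 85 + 20 = 105
  USB stick 3: 80 + 40 = 120
  USB stick 4: 75 + 20 + 20 = 115
  USB stick 5: 70 = 70
  USB stick 6: 65 = 65
Every load is within 120 GB, so 6 USB sticks suffice.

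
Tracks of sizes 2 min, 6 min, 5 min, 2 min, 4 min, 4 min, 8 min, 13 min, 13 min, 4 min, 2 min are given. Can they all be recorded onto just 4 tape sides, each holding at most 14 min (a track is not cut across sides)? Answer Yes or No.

Total = 63 min; ⌈63/14⌉ = 5.
At least 5 tape sides are required, but only 4 are allowed.

No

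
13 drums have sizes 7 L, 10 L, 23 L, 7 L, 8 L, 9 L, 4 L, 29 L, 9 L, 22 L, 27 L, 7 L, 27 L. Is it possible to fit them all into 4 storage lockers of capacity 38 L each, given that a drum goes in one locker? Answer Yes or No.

Total = 189 L; ⌈189/38⌉ = 5.
At least 5 storage lockers are required, but only 4 are allowed.

No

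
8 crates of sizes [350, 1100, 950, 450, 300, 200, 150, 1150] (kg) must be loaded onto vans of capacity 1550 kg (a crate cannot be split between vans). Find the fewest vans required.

Total = 1150 + 1100 + 950 + 450 + 350 + 300 + 200 + 150 = 4650 kg.
Lower bound: ⌈4650/1550⌉ = 3 vans.
A packing using 4 vans:
  van 1: 1150 + 350 = 1500
  van 2: 1100 + 450 = 1550
  van 3: 950 + 300 + 200 = 1450
  van 4: 150 = 150
No arrangement into 3 vans stays within capacity, so 4 is optimal.

4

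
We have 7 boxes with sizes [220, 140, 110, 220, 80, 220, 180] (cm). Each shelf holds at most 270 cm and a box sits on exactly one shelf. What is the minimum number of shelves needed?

5

Total = 220 + 220 + 220 + 180 + 140 + 110 + 80 = 1170 cm.
Lower bound: ⌈1170/270⌉ = 5 shelves.
A packing using 5 shelves:
  shelf 1: 220 = 220
  shelf 2: 220 = 220
  shelf 3: 220 = 220
  shelf 4: 180 + 80 = 260
  shelf 5: 140 + 110 = 250
This matches the lower bound, so 5 is optimal.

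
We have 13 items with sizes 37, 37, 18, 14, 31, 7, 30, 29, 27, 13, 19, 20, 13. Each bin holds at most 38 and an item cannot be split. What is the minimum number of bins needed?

9

Total = 37 + 37 + 31 + 30 + 29 + 27 + 20 + 19 + 18 + 14 + 13 + 13 + 7 = 295.
Lower bound: ⌈295/38⌉ = 8 bins.
A packing using 9 bins:
  bin 1: 37 = 37
  bin 2: 37 = 37
  bin 3: 31 + 7 = 38
  bin 4: 30 = 30
  bin 5: 29 = 29
  bin 6: 27 = 27
  bin 7: 20 + 18 = 38
  bin 8: 19 + 14 = 33
  bin 9: 13 + 13 = 26
No arrangement into 8 bins stays within capacity, so 9 is optimal.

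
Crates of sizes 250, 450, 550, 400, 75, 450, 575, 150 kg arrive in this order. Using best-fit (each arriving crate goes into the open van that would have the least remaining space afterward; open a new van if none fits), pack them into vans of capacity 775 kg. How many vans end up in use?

  250 → van 1 (new)  [load 250/775]
  450 → van 1  [load 700/775]
  550 → van 2 (new)  [load 550/775]
  400 → van 3 (new)  [load 400/775]
  75 → van 1  [load 775/775]
  450 → van 4 (new)  [load 450/775]
  575 → van 5 (new)  [load 575/775]
  150 → van 5  [load 725/775]
5 vans opened.

5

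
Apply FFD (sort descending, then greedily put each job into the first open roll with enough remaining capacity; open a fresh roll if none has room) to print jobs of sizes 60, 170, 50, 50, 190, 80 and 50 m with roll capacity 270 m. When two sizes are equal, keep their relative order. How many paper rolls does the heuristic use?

Sorted descending: 190, 170, 80, 60, 50, 50, 50.
  190 → roll 1 (new)  [load 190/270]
  170 → roll 2 (new)  [load 170/270]
  80 → roll 1  [load 270/270]
  60 → roll 2  [load 230/270]
  50 → roll 3 (new)  [load 50/270]
  50 → roll 3  [load 100/270]
  50 → roll 3  [load 150/270]
3 paper rolls opened.

3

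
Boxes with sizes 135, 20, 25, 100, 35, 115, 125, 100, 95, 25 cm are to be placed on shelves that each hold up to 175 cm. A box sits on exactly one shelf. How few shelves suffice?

6

Total = 135 + 125 + 115 + 100 + 100 + 95 + 35 + 25 + 25 + 20 = 775 cm.
Lower bound: ⌈775/175⌉ = 5 shelves.
Also, 6 boxes each exceed 175/2 cm, and no two of those can share a shelf, so at least 6 shelves are needed.
A packing using 6 shelves:
  shelf 1: 135 + 35 = 170
  shelf 2: 125 + 25 + 25 = 175
  shelf 3: 115 + 20 = 135
  shelf 4: 100 = 100
  shelf 5: 100 = 100
  shelf 6: 95 = 95
This matches the lower bound, so 6 is optimal.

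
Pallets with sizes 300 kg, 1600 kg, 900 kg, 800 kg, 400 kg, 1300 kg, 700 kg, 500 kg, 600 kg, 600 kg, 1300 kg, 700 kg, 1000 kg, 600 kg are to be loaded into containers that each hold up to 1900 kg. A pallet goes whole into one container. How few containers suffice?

6

Total = 1600 + 1300 + 1300 + 1000 + 900 + 800 + 700 + 700 + 600 + 600 + 600 + 500 + 400 + 300 = 11300 kg.
Lower bound: ⌈11300/1900⌉ = 6 containers.
A packing using 6 containers:
  container 1: 1600 + 300 = 1900
  container 2: 1300 + 600 = 1900
  container 3: 1300 + 600 = 1900
  container 4: 1000 + 900 = 1900
  container 5: 800 + 700 + 400 = 1900
  container 6: 700 + 600 + 500 = 1800
This matches the lower bound, so 6 is optimal.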